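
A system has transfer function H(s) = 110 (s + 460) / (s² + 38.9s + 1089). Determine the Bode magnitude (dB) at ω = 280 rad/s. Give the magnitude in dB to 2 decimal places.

-2.40 dB

|j280 + 460| = √(280² + 460²) = 538.5
|(j280)² + 38.9(j280) + 1089| = |-77311 + j10892| = 7.807e+04
|H(j280)| = 110 × 538.5 / 7.807e+04 = 0.75872
20 log₁₀(0.75872) = -2.398 dB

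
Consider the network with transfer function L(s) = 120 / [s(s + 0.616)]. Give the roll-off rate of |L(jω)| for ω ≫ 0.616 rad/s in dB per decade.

-40 dB/decade

With 0 zeros and 2 poles, the high-frequency asymptotic slope is 20 × (0 − 2) = -40 dB/decade.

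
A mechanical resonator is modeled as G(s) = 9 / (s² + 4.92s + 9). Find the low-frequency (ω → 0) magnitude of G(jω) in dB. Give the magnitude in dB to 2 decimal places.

G(0) = 9 / 9 = 1
20 log₁₀(1) = 0.000 dB

0.00 dB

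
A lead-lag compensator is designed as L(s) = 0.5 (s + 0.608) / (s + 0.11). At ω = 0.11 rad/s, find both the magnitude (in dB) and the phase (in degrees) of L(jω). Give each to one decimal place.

|j0.11 + 0.608| = √(0.11² + 0.608²) = 0.6179
|j0.11 + 0.11| = √(0.11² + 0.11²) = 0.1556
|L(j0.11)| = 0.5 × 0.6179 / 0.1556 = 1.9859
20 log₁₀(1.9859) = 5.96 dB
∠(j0.11 + 0.608) = arctan(0.11/0.608) = 10.26°
∠(j0.11 + 0.11) = arctan(0.11/0.11) = 45.00°
∠L(j0.11) = 10.26° − 45.00° = -34.74°

|L| = 6.0 dB, ∠L = -34.7°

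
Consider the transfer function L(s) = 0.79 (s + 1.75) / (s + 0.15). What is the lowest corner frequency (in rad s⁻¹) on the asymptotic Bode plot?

Break frequencies occur at each pole and zero magnitude: 0.15 rad s⁻¹, 1.75 rad s⁻¹.
The lowest is 0.15 rad s⁻¹.

0.15 rad s⁻¹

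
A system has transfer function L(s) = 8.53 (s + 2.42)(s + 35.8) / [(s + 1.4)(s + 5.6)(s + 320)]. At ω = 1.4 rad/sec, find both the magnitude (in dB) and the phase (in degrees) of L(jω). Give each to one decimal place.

|j1.4 + 2.42| = √(1.4² + 2.42²) = 2.796
|j1.4 + 35.8| = √(1.4² + 35.8²) = 35.83
|j1.4 + 1.4| = √(1.4² + 1.4²) = 1.98
|j1.4 + 5.6| = √(1.4² + 5.6²) = 5.772
|j1.4 + 320| = √(1.4² + 320²) = 320
|L(j1.4)| = 8.53 × 2.796 × 35.83 / (1.98 × 5.772 × 320) = 0.23362
20 log₁₀(0.23362) = -12.63 dB
∠(j1.4 + 2.42) = arctan(1.4/2.42) = 30.05°
∠(j1.4 + 35.8) = arctan(1.4/35.8) = 2.24°
∠(j1.4 + 1.4) = arctan(1.4/1.4) = 45.00°
∠(j1.4 + 5.6) = arctan(1.4/5.6) = 14.04°
∠(j1.4 + 320) = arctan(1.4/320) = 0.25°
∠L(j1.4) = 30.05° + 2.24° − (45.00° + 14.04° + 0.25°) = -27.00°

|L| = -12.6 dB, ∠L = -27.0°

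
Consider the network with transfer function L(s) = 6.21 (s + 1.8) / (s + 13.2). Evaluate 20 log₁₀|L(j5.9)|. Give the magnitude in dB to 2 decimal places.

|j5.9 + 1.8| = √(5.9² + 1.8²) = 6.168
|j5.9 + 13.2| = √(5.9² + 13.2²) = 14.46
|L(j5.9)| = 6.21 × 6.168 / 14.46 = 2.6494
20 log₁₀(2.6494) = 8.463 dB

8.46 dB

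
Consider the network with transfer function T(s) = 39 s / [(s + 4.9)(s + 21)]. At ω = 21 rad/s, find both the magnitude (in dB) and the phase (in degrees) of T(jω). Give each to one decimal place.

|T| = 2.1 dB, ∠T = -31.9°

|j21| = 21
|j21 + 4.9| = √(21² + 4.9²) = 21.56
|j21 + 21| = √(21² + 21²) = 29.7
|T(j21)| = 39 × 21 / (21.56 × 29.7) = 1.2788
20 log₁₀(1.2788) = 2.14 dB
∠(j21) = 90.00°
∠(j21 + 4.9) = arctan(21/4.9) = 76.87°
∠(j21 + 21) = arctan(21/21) = 45.00°
∠T(j21) = 90.00° − (76.87° + 45.00°) = -31.87°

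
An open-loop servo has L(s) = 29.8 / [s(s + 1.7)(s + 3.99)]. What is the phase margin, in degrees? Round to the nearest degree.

Gain crossover: |L(jω)| = 1 at ω ≈ 2.28 rad/sec.
∠L(j2.28) = −90° − arctan(2.28/1.7) − arctan(2.28/3.99) ≈ -173.04°
PM = 180° + (-173.04°) = 6.96°

7°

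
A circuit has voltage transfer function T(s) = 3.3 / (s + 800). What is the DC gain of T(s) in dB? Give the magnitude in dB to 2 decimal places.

-47.69 dB

T(0) = 3.3 / 800 = 0.004125
20 log₁₀(0.004125) = -47.692 dB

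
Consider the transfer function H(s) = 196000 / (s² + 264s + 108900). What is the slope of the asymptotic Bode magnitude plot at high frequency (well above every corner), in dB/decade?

-40 dB/decade

With 0 zeros and 2 poles, the high-frequency asymptotic slope is 20 × (0 − 2) = -40 dB/decade.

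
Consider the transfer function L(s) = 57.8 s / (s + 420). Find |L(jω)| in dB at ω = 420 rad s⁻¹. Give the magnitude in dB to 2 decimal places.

32.23 dB

|j420| = 420
|j420 + 420| = √(420² + 420²) = 594
|L(j420)| = 57.8 × 420 / 594 = 40.871
20 log₁₀(40.871) = 32.228 dB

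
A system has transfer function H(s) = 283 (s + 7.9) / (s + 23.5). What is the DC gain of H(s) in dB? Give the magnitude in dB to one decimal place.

39.6 dB

H(0) = 283 × 7.9 / 23.5 = 95.136
20 log₁₀(95.136) = 39.57 dB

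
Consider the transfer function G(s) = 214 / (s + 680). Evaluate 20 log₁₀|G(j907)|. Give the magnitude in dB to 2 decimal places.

|j907 + 680| = √(907² + 680²) = 1134
|G(j907)| = 214 / 1134 = 0.18878
20 log₁₀(0.18878) = -14.481 dB

-14.48 dB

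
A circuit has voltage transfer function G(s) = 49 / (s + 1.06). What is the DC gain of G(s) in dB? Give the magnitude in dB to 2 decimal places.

33.30 dB

G(0) = 49 / 1.06 = 46.226
20 log₁₀(46.226) = 33.298 dB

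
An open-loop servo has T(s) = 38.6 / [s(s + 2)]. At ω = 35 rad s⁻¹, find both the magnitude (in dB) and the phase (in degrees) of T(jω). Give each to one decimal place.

|T| = -30.0 dB, ∠T = -176.7 deg

|j35 + 2| = √(35² + 2²) = 35.06
|j35| = 35
|T(j35)| = 38.6 / (35.06 × 35) = 0.031459
20 log₁₀(0.031459) = -30.05 dB
∠(j35 + 2) = arctan(35/2) = 86.73°
∠(j35) = 90.00°
∠T(j35) = − (86.73° + 90.00°) = -176.73°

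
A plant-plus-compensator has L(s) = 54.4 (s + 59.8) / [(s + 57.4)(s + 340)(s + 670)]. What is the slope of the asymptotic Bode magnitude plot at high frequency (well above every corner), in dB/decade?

-40 dB/decade

With 1 zero and 3 poles, the high-frequency asymptotic slope is 20 × (1 − 3) = -40 dB/decade.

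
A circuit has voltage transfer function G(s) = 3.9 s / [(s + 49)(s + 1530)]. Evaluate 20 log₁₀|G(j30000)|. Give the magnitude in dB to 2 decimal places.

|j30000| = 3e+04
|j30000 + 49| = √(30000² + 49²) = 3e+04
|j30000 + 1530| = √(30000² + 1530²) = 3.004e+04
|G(j30000)| = 3.9 × 3e+04 / (3e+04 × 3.004e+04) = 0.00012983
20 log₁₀(0.00012983) = -77.732 dB

-77.73 dB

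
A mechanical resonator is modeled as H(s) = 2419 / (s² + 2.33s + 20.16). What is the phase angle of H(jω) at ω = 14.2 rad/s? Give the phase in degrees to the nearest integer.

-170°

∠[(j14.2)² + 2.33(j14.2) + 20.16] = ∠[-181.48 + j33.086] = 169.67°
∠H(j14.2) = −169.67° = -169.67°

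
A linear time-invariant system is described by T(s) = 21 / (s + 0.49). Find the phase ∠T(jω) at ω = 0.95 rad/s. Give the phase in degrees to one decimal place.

∠(j0.95 + 0.49) = arctan(0.95/0.49) = 62.72°
∠T(j0.95) = −62.72° = -62.72°

-62.7°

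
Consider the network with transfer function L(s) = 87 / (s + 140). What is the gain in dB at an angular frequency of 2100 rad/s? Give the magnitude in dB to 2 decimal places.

|j2100 + 140| = √(2100² + 140²) = 2105
|L(j2100)| = 87 / 2105 = 0.041337
20 log₁₀(0.041337) = -27.673 dB

-27.67 dB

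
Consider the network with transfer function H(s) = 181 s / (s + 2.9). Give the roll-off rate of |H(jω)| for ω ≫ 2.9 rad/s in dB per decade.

0 dB/decade

With 1 zero and 1 pole, the high-frequency asymptotic slope is 20 × (1 − 1) = 0 dB/decade.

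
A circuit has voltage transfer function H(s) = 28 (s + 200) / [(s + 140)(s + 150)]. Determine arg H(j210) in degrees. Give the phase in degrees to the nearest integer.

∠(j210 + 200) = arctan(210/200) = 46.40°
∠(j210 + 140) = arctan(210/140) = 56.31°
∠(j210 + 150) = arctan(210/150) = 54.46°
∠H(j210) = 46.40° − (56.31° + 54.46°) = -64.38°

-64°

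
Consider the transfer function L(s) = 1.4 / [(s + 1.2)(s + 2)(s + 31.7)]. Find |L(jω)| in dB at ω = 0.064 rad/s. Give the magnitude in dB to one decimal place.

-34.7 dB

|j0.064 + 1.2| = √(0.064² + 1.2²) = 1.202
|j0.064 + 2| = √(0.064² + 2²) = 2.001
|j0.064 + 31.7| = √(0.064² + 31.7²) = 31.7
|L(j0.064)| = 1.4 / (1.202 × 2.001 × 31.7) = 0.018366
20 log₁₀(0.018366) = -34.72 dB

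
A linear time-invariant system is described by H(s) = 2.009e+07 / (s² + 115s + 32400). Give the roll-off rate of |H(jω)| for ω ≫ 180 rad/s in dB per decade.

-40 dB/decade

With 0 zeros and 2 poles, the high-frequency asymptotic slope is 20 × (0 − 2) = -40 dB/decade.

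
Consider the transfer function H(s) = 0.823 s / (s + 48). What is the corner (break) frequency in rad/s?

The single real pole at s = −48 gives a corner at ω = 48 rad/s.

48 rad/s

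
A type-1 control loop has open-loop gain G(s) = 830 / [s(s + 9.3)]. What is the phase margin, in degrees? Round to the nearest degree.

18°

Gain crossover: |G(jω)| = 1 at ω ≈ 28.1 rad/s.
∠G(j28.1) = −90° − arctan(28.1/9.3) ≈ -161.67°
PM = 180° + (-161.67°) = 18.33°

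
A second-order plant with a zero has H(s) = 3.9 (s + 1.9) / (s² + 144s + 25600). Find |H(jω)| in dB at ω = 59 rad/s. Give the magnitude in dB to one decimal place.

-40.3 dB

|j59 + 1.9| = √(59² + 1.9²) = 59.03
|(j59)² + 144(j59) + 25600| = |22119 + j8496| = 2.369e+04
|H(j59)| = 3.9 × 59.03 / 2.369e+04 = 0.0097161
20 log₁₀(0.0097161) = -40.25 dB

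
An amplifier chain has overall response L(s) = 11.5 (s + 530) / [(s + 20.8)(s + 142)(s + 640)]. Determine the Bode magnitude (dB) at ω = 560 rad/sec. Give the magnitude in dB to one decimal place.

-89.8 dB

|j560 + 530| = √(560² + 530²) = 771
|j560 + 20.8| = √(560² + 20.8²) = 560.4
|j560 + 142| = √(560² + 142²) = 577.7
|j560 + 640| = √(560² + 640²) = 850.4
|L(j560)| = 11.5 × 771 / (560.4 × 577.7 × 850.4) = 3.2206e-05
20 log₁₀(3.2206e-05) = -89.84 dB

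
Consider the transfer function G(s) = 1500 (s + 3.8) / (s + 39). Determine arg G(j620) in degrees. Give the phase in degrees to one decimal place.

∠(j620 + 3.8) = arctan(620/3.8) = 89.65°
∠(j620 + 39) = arctan(620/39) = 86.40°
∠G(j620) = 89.65° − 86.40° = 3.25°

3.2°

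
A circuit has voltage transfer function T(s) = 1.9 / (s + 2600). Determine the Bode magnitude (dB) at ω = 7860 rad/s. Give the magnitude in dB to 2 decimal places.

|j7860 + 2600| = √(7860² + 2600²) = 8279
|T(j7860)| = 1.9 / 8279 = 0.0002295
20 log₁₀(0.0002295) = -72.784 dB

-72.78 dB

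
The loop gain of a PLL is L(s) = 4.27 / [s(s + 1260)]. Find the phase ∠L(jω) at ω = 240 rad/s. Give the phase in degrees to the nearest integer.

-101°

∠(j240 + 1260) = arctan(240/1260) = 10.78°
∠(j240) = 90.00°
∠L(j240) = − (10.78° + 90.00°) = -100.78°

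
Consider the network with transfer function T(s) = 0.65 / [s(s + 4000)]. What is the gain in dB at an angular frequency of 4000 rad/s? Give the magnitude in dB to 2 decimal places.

|j4000 + 4000| = √(4000² + 4000²) = 5657
|j4000| = 4000
|T(j4000)| = 0.65 / (5657 × 4000) = 2.8726e-08
20 log₁₀(2.8726e-08) = -150.834 dB

-150.83 dB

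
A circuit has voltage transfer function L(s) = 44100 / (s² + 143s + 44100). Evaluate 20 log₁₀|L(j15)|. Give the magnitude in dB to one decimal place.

0.0 dB

|(j15)² + 143(j15) + 44100| = |43875 + j2145| = 4.393e+04
|L(j15)| = 44100 / 4.393e+04 = 1.0039
20 log₁₀(1.0039) = 0.03 dB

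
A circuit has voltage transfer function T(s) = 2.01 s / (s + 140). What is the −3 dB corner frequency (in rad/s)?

140 rad/s

For a single-pole high-pass, the −3 dB point is at the pole: ω = 140 rad/s.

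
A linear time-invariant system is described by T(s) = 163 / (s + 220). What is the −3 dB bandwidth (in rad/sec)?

For a single-pole low-pass, the −3 dB point is at the pole: ω = 220 rad/sec.

220 rad/sec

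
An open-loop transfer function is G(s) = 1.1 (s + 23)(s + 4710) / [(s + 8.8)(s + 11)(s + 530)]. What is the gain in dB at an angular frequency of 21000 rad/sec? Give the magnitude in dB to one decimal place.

-85.4 dB

|j21000 + 23| = √(21000² + 23²) = 2.1e+04
|j21000 + 4710| = √(21000² + 4710²) = 2.152e+04
|j21000 + 8.8| = √(21000² + 8.8²) = 2.1e+04
|j21000 + 11| = √(21000² + 11²) = 2.1e+04
|j21000 + 530| = √(21000² + 530²) = 2.101e+04
|G(j21000)| = 1.1 × 2.1e+04 × 2.152e+04 / (2.1e+04 × 2.1e+04 × 2.101e+04) = 5.3665e-05
20 log₁₀(5.3665e-05) = -85.41 dB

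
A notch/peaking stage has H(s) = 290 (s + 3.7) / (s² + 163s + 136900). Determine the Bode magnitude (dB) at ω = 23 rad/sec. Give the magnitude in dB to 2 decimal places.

|j23 + 3.7| = √(23² + 3.7²) = 23.3
|(j23)² + 163(j23) + 136900| = |1.3637e+05 + j3749| = 1.364e+05
|H(j23)| = 290 × 23.3 / 1.364e+05 = 0.049521
20 log₁₀(0.049521) = -26.104 dB

-26.10 dB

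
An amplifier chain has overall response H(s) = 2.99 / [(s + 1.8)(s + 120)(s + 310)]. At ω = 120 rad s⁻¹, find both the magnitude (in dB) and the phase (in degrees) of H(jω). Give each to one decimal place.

|H| = -127.1 dB, ∠H = -155.3°

|j120 + 1.8| = √(120² + 1.8²) = 120
|j120 + 120| = √(120² + 120²) = 169.7
|j120 + 310| = √(120² + 310²) = 332.4
|H(j120)| = 2.99 / (120 × 169.7 × 332.4) = 4.4164e-07
20 log₁₀(4.4164e-07) = -127.10 dB
∠(j120 + 1.8) = arctan(120/1.8) = 89.14°
∠(j120 + 120) = arctan(120/120) = 45.00°
∠(j120 + 310) = arctan(120/310) = 21.16°
∠H(j120) = − (89.14° + 45.00° + 21.16°) = -155.30°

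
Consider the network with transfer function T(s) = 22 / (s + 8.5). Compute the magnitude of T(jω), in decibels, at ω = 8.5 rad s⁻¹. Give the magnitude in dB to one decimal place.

|j8.5 + 8.5| = √(8.5² + 8.5²) = 12.02
|T(j8.5)| = 22 / 12.02 = 1.8302
20 log₁₀(1.8302) = 5.25 dB

5.2 dB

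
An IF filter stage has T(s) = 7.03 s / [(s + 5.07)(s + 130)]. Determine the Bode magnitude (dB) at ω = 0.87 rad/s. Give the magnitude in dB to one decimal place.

|j0.87| = 0.87
|j0.87 + 5.07| = √(0.87² + 5.07²) = 5.144
|j0.87 + 130| = √(0.87² + 130²) = 130
|T(j0.87)| = 7.03 × 0.87 / (5.144 × 130) = 0.0091456
20 log₁₀(0.0091456) = -40.78 dB

-40.8 dB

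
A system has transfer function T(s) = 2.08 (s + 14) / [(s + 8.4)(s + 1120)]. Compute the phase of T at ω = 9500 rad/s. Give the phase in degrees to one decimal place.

-83.3°

∠(j9500 + 14) = arctan(9500/14) = 89.92°
∠(j9500 + 8.4) = arctan(9500/8.4) = 89.95°
∠(j9500 + 1120) = arctan(9500/1120) = 83.28°
∠T(j9500) = 89.92° − (89.95° + 83.28°) = -83.31°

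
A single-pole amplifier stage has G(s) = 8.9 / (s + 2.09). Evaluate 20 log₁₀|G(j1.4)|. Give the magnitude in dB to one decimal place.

11.0 dB

|j1.4 + 2.09| = √(1.4² + 2.09²) = 2.516
|G(j1.4)| = 8.9 / 2.516 = 3.538
20 log₁₀(3.538) = 10.98 dB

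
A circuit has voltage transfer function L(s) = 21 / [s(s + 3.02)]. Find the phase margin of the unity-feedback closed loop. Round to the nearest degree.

36 deg

Gain crossover: |L(jω)| = 1 at ω ≈ 4.11 rad/sec.
∠L(j4.11) = −90° − arctan(4.11/3.02) ≈ -143.72°
PM = 180° + (-143.72°) = 36.28°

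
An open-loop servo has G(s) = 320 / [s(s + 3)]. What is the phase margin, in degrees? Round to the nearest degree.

Gain crossover: |G(jω)| = 1 at ω ≈ 17.8 rad/s.
∠G(j17.8) = −90° − arctan(17.8/3) ≈ -170.41°
PM = 180° + (-170.41°) = 9.59°

10 deg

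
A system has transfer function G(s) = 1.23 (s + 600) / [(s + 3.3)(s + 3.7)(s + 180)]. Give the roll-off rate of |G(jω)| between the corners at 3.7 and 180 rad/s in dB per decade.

-40 dB/decade

In this band the factors already past their corner are: pole at 3.3, pole at 3.7; net slope = -40 dB/decade.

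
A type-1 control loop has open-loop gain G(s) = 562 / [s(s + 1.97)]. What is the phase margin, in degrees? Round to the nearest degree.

Gain crossover: |G(jω)| = 1 at ω ≈ 23.7 rad/sec.
∠G(j23.7) = −90° − arctan(23.7/1.97) ≈ -175.24°
PM = 180° + (-175.24°) = 4.76°

5°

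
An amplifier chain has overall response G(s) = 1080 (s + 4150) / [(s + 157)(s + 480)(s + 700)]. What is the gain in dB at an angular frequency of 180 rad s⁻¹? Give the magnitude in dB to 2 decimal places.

|j180 + 4150| = √(180² + 4150²) = 4154
|j180 + 157| = √(180² + 157²) = 238.8
|j180 + 480| = √(180² + 480²) = 512.6
|j180 + 700| = √(180² + 700²) = 722.8
|G(j180)| = 1080 × 4154 / (238.8 × 512.6 × 722.8) = 0.050692
20 log₁₀(0.050692) = -25.901 dB

-25.90 dB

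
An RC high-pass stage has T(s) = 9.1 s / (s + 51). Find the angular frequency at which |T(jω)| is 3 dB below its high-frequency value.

For a single-pole high-pass, the −3 dB point is at the pole: ω = 51 rad s⁻¹.

51 rad s⁻¹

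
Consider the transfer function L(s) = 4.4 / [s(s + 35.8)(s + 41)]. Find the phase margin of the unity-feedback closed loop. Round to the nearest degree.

Gain crossover: |L(jω)| = 1 at ω ≈ 0.003 rad/sec.
∠L(j0.003) = −90° − arctan(0.003/35.8) − arctan(0.003/41) ≈ -90.01°
PM = 180° + (-90.01°) = 89.99°

90 deg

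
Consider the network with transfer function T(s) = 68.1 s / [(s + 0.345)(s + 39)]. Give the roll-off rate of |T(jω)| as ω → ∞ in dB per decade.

-20 dB/decade

With 1 zero and 2 poles, the high-frequency asymptotic slope is 20 × (1 − 2) = -20 dB/decade.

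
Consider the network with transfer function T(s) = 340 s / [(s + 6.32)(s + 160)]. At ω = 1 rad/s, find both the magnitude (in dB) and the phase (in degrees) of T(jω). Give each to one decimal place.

|j1| = 1
|j1 + 6.32| = √(1² + 6.32²) = 6.399
|j1 + 160| = √(1² + 160²) = 160
|T(j1)| = 340 × 1 / (6.399 × 160) = 0.3321
20 log₁₀(0.3321) = -9.57 dB
∠(j1) = 90.00°
∠(j1 + 6.32) = arctan(1/6.32) = 8.99°
∠(j1 + 160) = arctan(1/160) = 0.36°
∠T(j1) = 90.00° − (8.99° + 0.36°) = 80.65°

|T| = -9.6 dB, ∠T = 80.7°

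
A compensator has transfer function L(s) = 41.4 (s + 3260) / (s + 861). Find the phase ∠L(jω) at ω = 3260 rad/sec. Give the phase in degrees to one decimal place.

-30.2 deg

∠(j3260 + 3260) = arctan(3260/3260) = 45.00°
∠(j3260 + 861) = arctan(3260/861) = 75.21°
∠L(j3260) = 45.00° − 75.21° = -30.21°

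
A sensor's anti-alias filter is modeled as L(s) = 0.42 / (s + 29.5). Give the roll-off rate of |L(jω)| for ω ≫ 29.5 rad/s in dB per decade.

With 0 zeros and 1 pole, the high-frequency asymptotic slope is 20 × (0 − 1) = -20 dB/decade.

-20 dB/decade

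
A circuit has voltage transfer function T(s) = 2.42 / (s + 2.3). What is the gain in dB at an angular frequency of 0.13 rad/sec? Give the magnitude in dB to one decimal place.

0.4 dB

|j0.13 + 2.3| = √(0.13² + 2.3²) = 2.304
|T(j0.13)| = 2.42 / 2.304 = 1.0505
20 log₁₀(1.0505) = 0.43 dB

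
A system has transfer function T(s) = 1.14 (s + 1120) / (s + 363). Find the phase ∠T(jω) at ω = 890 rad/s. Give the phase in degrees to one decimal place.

∠(j890 + 1120) = arctan(890/1120) = 38.47°
∠(j890 + 363) = arctan(890/363) = 67.81°
∠T(j890) = 38.47° − 67.81° = -29.34°

-29.3°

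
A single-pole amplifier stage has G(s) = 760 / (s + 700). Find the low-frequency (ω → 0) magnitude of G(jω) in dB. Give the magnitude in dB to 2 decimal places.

G(0) = 760 / 700 = 1.0857
20 log₁₀(1.0857) = 0.714 dB

0.71 dB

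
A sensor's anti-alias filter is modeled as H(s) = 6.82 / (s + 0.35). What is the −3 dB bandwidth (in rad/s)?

For a single-pole low-pass, the −3 dB point is at the pole: ω = 0.35 rad/s.

0.35 rad/s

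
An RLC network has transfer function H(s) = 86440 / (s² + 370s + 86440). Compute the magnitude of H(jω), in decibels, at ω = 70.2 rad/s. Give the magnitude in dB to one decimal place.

0.1 dB

|(j70.2)² + 370(j70.2) + 86440| = |81512 + j25974| = 8.555e+04
|H(j70.2)| = 86440 / 8.555e+04 = 1.0104
20 log₁₀(1.0104) = 0.09 dB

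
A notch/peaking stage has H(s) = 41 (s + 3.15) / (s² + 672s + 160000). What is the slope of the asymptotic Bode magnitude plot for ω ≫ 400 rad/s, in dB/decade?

-20 dB/decade

With 1 zero and 2 poles, the high-frequency asymptotic slope is 20 × (1 − 2) = -20 dB/decade.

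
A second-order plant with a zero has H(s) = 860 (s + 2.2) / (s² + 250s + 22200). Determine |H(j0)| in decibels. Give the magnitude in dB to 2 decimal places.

-21.39 dB

H(0) = 860 × 2.2 / 22200 = 0.085225
20 log₁₀(0.085225) = -21.389 dB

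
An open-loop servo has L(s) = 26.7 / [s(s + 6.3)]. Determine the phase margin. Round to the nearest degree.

60°

Gain crossover: |L(jω)| = 1 at ω ≈ 3.66 rad/s.
∠L(j3.66) = −90° − arctan(3.66/6.3) ≈ -120.18°
PM = 180° + (-120.18°) = 59.82°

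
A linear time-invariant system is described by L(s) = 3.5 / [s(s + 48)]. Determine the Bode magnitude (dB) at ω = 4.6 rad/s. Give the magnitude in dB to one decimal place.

-36.0 dB

|j4.6 + 48| = √(4.6² + 48²) = 48.22
|j4.6| = 4.6
|L(j4.6)| = 3.5 / (48.22 × 4.6) = 0.015779
20 log₁₀(0.015779) = -36.04 dB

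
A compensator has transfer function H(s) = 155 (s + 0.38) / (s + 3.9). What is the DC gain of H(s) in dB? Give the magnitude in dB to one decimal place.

H(0) = 155 × 0.38 / 3.9 = 15.103
20 log₁₀(15.103) = 23.58 dB

23.6 dB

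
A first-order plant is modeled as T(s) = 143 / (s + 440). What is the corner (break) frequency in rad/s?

440 rad/s

The single real pole at s = −440 gives a corner at ω = 440 rad/s.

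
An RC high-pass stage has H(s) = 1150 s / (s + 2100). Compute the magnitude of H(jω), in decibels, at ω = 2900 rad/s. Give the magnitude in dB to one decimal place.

59.4 dB

|j2900| = 2900
|j2900 + 2100| = √(2900² + 2100²) = 3581
|H(j2900)| = 1150 × 2900 / 3581 = 931.43
20 log₁₀(931.43) = 59.38 dB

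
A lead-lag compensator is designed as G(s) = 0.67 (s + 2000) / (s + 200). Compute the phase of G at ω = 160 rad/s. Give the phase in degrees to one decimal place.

∠(j160 + 2000) = arctan(160/2000) = 4.57°
∠(j160 + 200) = arctan(160/200) = 38.66°
∠G(j160) = 4.57° − 38.66° = -34.09°

-34.1 deg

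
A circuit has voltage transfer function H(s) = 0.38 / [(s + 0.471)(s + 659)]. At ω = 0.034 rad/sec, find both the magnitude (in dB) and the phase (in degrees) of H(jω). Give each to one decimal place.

|H| = -58.3 dB, ∠H = -4.1°

|j0.034 + 0.471| = √(0.034² + 0.471²) = 0.4722
|j0.034 + 659| = √(0.034² + 659²) = 659
|H(j0.034)| = 0.38 / (0.4722 × 659) = 0.0012211
20 log₁₀(0.0012211) = -58.27 dB
∠(j0.034 + 0.471) = arctan(0.034/0.471) = 4.13°
∠(j0.034 + 659) = arctan(0.034/659) = 0.00°
∠H(j0.034) = − (4.13° + 0.00°) = -4.13°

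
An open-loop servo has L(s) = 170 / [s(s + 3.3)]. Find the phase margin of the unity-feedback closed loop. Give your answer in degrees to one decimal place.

Gain crossover: |L(jω)| = 1 at ω ≈ 12.8 rad/s.
∠L(j12.8) = −90° − arctan(12.8/3.3) ≈ -165.58°
PM = 180° + (-165.58°) = 14.42°

14.4 deg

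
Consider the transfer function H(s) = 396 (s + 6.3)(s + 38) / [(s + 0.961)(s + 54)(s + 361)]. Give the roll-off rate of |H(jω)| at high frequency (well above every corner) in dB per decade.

With 2 zeros and 3 poles, the high-frequency asymptotic slope is 20 × (2 − 3) = -20 dB/decade.

-20 dB/decade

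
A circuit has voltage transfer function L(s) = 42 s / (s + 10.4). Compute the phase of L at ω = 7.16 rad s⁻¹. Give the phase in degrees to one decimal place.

55.5°

∠(j7.16) = 90.00°
∠(j7.16 + 10.4) = arctan(7.16/10.4) = 34.55°
∠L(j7.16) = 90.00° − 34.55° = 55.45°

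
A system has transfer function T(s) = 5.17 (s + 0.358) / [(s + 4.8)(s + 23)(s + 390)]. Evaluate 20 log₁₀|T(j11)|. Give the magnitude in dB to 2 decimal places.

-66.44 dB

|j11 + 0.358| = √(11² + 0.358²) = 11.01
|j11 + 4.8| = √(11² + 4.8²) = 12
|j11 + 23| = √(11² + 23²) = 25.5
|j11 + 390| = √(11² + 390²) = 390.2
|T(j11)| = 5.17 × 11.01 / (12 × 25.5 × 390.2) = 0.00047663
20 log₁₀(0.00047663) = -66.436 dB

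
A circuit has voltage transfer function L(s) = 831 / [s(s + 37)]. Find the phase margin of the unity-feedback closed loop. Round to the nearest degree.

Gain crossover: |L(jω)| = 1 at ω ≈ 19.8 rad s⁻¹.
∠L(j19.8) = −90° − arctan(19.8/37) ≈ -118.16°
PM = 180° + (-118.16°) = 61.84°

62°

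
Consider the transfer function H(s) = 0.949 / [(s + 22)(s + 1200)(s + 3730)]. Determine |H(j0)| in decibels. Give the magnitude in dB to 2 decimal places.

-160.32 dB

H(0) = 0.949 / (22 × 1200 × 3730) = 9.6373e-09
20 log₁₀(9.6373e-09) = -160.321 dB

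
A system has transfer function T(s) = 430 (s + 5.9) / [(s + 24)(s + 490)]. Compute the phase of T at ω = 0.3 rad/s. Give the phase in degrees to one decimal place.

2.2 deg

∠(j0.3 + 5.9) = arctan(0.3/5.9) = 2.91°
∠(j0.3 + 24) = arctan(0.3/24) = 0.72°
∠(j0.3 + 490) = arctan(0.3/490) = 0.04°
∠T(j0.3) = 2.91° − (0.72° + 0.04°) = 2.16°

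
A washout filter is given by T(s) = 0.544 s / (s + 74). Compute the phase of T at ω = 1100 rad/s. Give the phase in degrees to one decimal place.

3.8°

∠(j1100) = 90.00°
∠(j1100 + 74) = arctan(1100/74) = 86.15°
∠T(j1100) = 90.00° − 86.15° = 3.85°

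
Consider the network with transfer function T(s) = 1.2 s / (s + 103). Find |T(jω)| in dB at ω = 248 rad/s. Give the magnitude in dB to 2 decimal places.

|j248| = 248
|j248 + 103| = √(248² + 103²) = 268.5
|T(j248)| = 1.2 × 248 / 268.5 = 1.1082
20 log₁₀(1.1082) = 0.893 dB

0.89 dB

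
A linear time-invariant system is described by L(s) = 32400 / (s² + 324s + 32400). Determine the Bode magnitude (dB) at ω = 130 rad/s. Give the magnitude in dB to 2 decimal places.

-2.83 dB

|(j130)² + 324(j130) + 32400| = |15500 + j42120| = 4.488e+04
|L(j130)| = 32400 / 4.488e+04 = 0.7219
20 log₁₀(0.7219) = -2.830 dB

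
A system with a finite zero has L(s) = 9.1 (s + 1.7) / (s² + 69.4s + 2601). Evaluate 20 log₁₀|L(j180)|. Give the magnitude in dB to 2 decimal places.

|j180 + 1.7| = √(180² + 1.7²) = 180
|(j180)² + 69.4(j180) + 2601| = |-29799 + j12492| = 3.231e+04
|L(j180)| = 9.1 × 180 / 3.231e+04 = 0.050696
20 log₁₀(0.050696) = -25.900 dB

-25.90 dB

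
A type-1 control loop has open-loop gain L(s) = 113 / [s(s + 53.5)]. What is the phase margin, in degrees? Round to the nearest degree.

Gain crossover: |L(jω)| = 1 at ω ≈ 2.11 rad/s.
∠L(j2.11) = −90° − arctan(2.11/53.5) ≈ -92.26°
PM = 180° + (-92.26°) = 87.74°

88°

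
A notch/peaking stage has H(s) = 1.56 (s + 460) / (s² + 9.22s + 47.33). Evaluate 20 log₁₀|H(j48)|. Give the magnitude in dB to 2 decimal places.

-10.07 dB

|j48 + 460| = √(48² + 460²) = 462.5
|(j48)² + 9.22(j48) + 47.33| = |-2256.7 + j442.56| = 2300
|H(j48)| = 1.56 × 462.5 / 2300 = 0.31374
20 log₁₀(0.31374) = -10.069 dB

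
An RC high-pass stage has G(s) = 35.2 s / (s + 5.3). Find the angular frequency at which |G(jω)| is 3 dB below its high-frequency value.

For a single-pole high-pass, the −3 dB point is at the pole: ω = 5.3 rad s⁻¹.

5.3 rad s⁻¹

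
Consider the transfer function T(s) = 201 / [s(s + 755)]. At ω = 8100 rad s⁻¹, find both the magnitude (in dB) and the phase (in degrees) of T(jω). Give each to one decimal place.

|T| = -110.3 dB, ∠T = -174.7°

|j8100 + 755| = √(8100² + 755²) = 8135
|j8100| = 8100
|T(j8100)| = 201 / (8135 × 8100) = 3.0503e-06
20 log₁₀(3.0503e-06) = -110.31 dB
∠(j8100 + 755) = arctan(8100/755) = 84.67°
∠(j8100) = 90.00°
∠T(j8100) = − (84.67° + 90.00°) = -174.67°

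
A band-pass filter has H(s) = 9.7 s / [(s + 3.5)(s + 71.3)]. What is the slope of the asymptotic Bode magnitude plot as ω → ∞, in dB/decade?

With 1 zero and 2 poles, the high-frequency asymptotic slope is 20 × (1 − 2) = -20 dB/decade.

-20 dB/decade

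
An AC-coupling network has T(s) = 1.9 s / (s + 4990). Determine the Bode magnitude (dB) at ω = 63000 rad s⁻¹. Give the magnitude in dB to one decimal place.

|j63000| = 6.3e+04
|j63000 + 4990| = √(63000² + 4990²) = 6.32e+04
|T(j63000)| = 1.9 × 6.3e+04 / 6.32e+04 = 1.8941
20 log₁₀(1.8941) = 5.55 dB

5.5 dB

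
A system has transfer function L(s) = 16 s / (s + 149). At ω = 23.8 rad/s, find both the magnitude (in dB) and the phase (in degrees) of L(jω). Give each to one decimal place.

|L| = 8.0 dB, ∠L = 80.9°

|j23.8| = 23.8
|j23.8 + 149| = √(23.8² + 149²) = 150.9
|L(j23.8)| = 16 × 23.8 / 150.9 = 2.5237
20 log₁₀(2.5237) = 8.04 dB
∠(j23.8) = 90.00°
∠(j23.8 + 149) = arctan(23.8/149) = 9.08°
∠L(j23.8) = 90.00° − 9.08° = 80.92°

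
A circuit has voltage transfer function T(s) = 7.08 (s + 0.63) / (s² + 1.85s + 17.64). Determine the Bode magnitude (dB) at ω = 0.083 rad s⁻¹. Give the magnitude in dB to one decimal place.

|j0.083 + 0.63| = √(0.083² + 0.63²) = 0.6354
|(j0.083)² + 1.85(j0.083) + 17.64| = |17.633 + j0.15355| = 17.63
|T(j0.083)| = 7.08 × 0.6354 / 17.63 = 0.25513
20 log₁₀(0.25513) = -11.86 dB

-11.9 dB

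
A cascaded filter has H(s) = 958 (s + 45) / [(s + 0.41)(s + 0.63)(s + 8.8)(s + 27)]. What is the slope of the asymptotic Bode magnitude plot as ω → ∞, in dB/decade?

With 1 zero and 4 poles, the high-frequency asymptotic slope is 20 × (1 − 4) = -60 dB/decade.

-60 dB/decade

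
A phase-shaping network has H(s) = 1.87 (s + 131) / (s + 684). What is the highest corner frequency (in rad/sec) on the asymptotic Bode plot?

684 rad/sec

Break frequencies occur at each pole and zero magnitude: 131 rad/sec, 684 rad/sec.
The highest is 684 rad/sec.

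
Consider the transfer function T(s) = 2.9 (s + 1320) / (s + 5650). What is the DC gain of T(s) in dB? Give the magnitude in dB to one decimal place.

-3.4 dB

T(0) = 2.9 × 1320 / 5650 = 0.67752
20 log₁₀(0.67752) = -3.38 dB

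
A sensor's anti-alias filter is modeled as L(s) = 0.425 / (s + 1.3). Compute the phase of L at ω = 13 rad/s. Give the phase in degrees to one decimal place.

-84.3°

∠(j13 + 1.3) = arctan(13/1.3) = 84.29°
∠L(j13) = −84.29° = -84.29°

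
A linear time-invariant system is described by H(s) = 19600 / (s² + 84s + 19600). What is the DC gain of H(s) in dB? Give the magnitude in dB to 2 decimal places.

0.00 dB

H(0) = 19600 / 19600 = 1
20 log₁₀(1) = 0.000 dB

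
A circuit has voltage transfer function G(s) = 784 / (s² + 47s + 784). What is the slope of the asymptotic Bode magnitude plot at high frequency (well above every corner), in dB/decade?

With 0 zeros and 2 poles, the high-frequency asymptotic slope is 20 × (0 − 2) = -40 dB/decade.

-40 dB/decade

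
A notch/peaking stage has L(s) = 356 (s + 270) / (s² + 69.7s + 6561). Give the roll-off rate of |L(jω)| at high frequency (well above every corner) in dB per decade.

With 1 zero and 2 poles, the high-frequency asymptotic slope is 20 × (1 − 2) = -20 dB/decade.

-20 dB/decade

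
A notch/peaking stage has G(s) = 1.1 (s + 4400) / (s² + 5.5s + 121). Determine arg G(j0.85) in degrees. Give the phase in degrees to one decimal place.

∠(j0.85 + 4400) = arctan(0.85/4400) = 0.01°
∠[(j0.85)² + 5.5(j0.85) + 121] = ∠[120.28 + j4.675] = 2.23°
∠G(j0.85) = 0.01° − 2.23° = -2.21°

-2.2°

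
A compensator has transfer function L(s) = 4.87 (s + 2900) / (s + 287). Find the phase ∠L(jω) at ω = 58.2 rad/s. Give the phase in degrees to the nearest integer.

∠(j58.2 + 2900) = arctan(58.2/2900) = 1.15°
∠(j58.2 + 287) = arctan(58.2/287) = 11.46°
∠L(j58.2) = 1.15° − 11.46° = -10.31°

-10°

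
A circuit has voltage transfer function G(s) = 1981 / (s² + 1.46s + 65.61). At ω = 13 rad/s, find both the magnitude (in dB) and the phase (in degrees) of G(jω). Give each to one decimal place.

|G| = 25.5 dB, ∠G = -169.6°

|(j13)² + 1.46(j13) + 65.61| = |-103.39 + j18.98| = 105.1
|G(j13)| = 1981 / 105.1 = 18.846
20 log₁₀(18.846) = 25.50 dB
∠[(j13)² + 1.46(j13) + 65.61] = ∠[-103.39 + j18.98] = 169.60°
∠G(j13) = −169.60° = -169.60°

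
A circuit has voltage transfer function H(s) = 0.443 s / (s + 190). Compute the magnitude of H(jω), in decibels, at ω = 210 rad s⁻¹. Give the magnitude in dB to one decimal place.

|j210| = 210
|j210 + 190| = √(210² + 190²) = 283.2
|H(j210)| = 0.443 × 210 / 283.2 = 0.3285
20 log₁₀(0.3285) = -9.67 dB

-9.7 dB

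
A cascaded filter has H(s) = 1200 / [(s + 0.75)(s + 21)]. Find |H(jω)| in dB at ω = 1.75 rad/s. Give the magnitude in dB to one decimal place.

|j1.75 + 0.75| = √(1.75² + 0.75²) = 1.904
|j1.75 + 21| = √(1.75² + 21²) = 21.07
|H(j1.75)| = 1200 / (1.904 × 21.07) = 29.909
20 log₁₀(29.909) = 29.52 dB

29.5 dB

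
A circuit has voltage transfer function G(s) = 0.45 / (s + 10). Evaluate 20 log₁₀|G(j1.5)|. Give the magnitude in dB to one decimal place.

-27.0 dB

|j1.5 + 10| = √(1.5² + 10²) = 10.11
|G(j1.5)| = 0.45 / 10.11 = 0.044502
20 log₁₀(0.044502) = -27.03 dB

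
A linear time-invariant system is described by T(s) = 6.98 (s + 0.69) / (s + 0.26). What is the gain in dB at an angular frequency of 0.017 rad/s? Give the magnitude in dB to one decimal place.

|j0.017 + 0.69| = √(0.017² + 0.69²) = 0.6902
|j0.017 + 0.26| = √(0.017² + 0.26²) = 0.2606
|T(j0.017)| = 6.98 × 0.6902 / 0.2606 = 18.49
20 log₁₀(18.49) = 25.34 dB

25.3 dB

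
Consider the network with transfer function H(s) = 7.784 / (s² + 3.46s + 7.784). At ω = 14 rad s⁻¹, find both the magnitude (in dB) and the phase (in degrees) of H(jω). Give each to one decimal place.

|(j14)² + 3.46(j14) + 7.784| = |-188.22 + j48.44| = 194.3
|H(j14)| = 7.784 / 194.3 = 0.040052
20 log₁₀(0.040052) = -27.95 dB
∠[(j14)² + 3.46(j14) + 7.784] = ∠[-188.22 + j48.44] = 165.57°
∠H(j14) = −165.57° = -165.57°

|H| = -27.9 dB, ∠H = -165.6°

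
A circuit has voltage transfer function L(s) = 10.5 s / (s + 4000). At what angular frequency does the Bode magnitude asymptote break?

4000 rad/s

The single real pole at s = −4000 gives a corner at ω = 4000 rad/s.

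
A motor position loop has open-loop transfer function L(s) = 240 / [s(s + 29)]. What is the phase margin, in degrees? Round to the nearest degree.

75°

Gain crossover: |L(jω)| = 1 at ω ≈ 7.98 rad s⁻¹.
∠L(j7.98) = −90° − arctan(7.98/29) ≈ -105.38°
PM = 180° + (-105.38°) = 74.62°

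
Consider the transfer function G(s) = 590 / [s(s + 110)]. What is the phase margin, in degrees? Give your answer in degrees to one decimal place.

Gain crossover: |G(jω)| = 1 at ω ≈ 5.36 rad/s.
∠G(j5.36) = −90° − arctan(5.36/110) ≈ -92.79°
PM = 180° + (-92.79°) = 87.21°

87.2°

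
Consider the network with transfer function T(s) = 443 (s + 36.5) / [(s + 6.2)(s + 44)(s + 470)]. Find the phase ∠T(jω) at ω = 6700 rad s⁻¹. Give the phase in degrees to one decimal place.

∠(j6700 + 36.5) = arctan(6700/36.5) = 89.69°
∠(j6700 + 6.2) = arctan(6700/6.2) = 89.95°
∠(j6700 + 44) = arctan(6700/44) = 89.62°
∠(j6700 + 470) = arctan(6700/470) = 85.99°
∠T(j6700) = 89.69° − (89.95° + 89.62° + 85.99°) = -175.87°

-175.9°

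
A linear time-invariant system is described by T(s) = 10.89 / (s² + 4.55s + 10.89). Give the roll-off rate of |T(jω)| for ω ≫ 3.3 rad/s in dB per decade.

-40 dB/decade

With 0 zeros and 2 poles, the high-frequency asymptotic slope is 20 × (0 − 2) = -40 dB/decade.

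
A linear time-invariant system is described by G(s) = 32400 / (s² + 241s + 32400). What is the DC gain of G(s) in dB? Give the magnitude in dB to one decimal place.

0.0 dB

G(0) = 32400 / 32400 = 1
20 log₁₀(1) = 0.00 dB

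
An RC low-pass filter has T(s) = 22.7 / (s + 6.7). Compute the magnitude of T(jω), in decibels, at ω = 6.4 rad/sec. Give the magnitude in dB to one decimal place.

7.8 dB

|j6.4 + 6.7| = √(6.4² + 6.7²) = 9.266
|T(j6.4)| = 22.7 / 9.266 = 2.4499
20 log₁₀(2.4499) = 7.78 dB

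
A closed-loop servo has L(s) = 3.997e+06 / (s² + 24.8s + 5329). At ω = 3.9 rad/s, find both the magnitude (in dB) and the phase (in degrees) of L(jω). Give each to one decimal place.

|(j3.9)² + 24.8(j3.9) + 5329| = |5313.8 + j96.72| = 5315
|L(j3.9)| = 3.997e+06 / 5315 = 752.07
20 log₁₀(752.07) = 57.53 dB
∠[(j3.9)² + 24.8(j3.9) + 5329] = ∠[5313.8 + j96.72] = 1.04°
∠L(j3.9) = −1.04° = -1.04°

|L| = 57.5 dB, ∠L = -1.0 deg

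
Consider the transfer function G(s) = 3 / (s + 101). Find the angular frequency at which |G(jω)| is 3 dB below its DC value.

For a single-pole low-pass, the −3 dB point is at the pole: ω = 101 rad/sec.

101 rad/sec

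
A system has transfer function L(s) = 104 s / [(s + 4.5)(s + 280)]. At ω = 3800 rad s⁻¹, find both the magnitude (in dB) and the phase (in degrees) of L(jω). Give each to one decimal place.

|j3800| = 3800
|j3800 + 4.5| = √(3800² + 4.5²) = 3800
|j3800 + 280| = √(3800² + 280²) = 3810
|L(j3800)| = 104 × 3800 / (3800 × 3810) = 0.027294
20 log₁₀(0.027294) = -31.28 dB
∠(j3800) = 90.00°
∠(j3800 + 4.5) = arctan(3800/4.5) = 89.93°
∠(j3800 + 280) = arctan(3800/280) = 85.79°
∠L(j3800) = 90.00° − (89.93° + 85.79°) = -85.72°

|L| = -31.3 dB, ∠L = -85.7°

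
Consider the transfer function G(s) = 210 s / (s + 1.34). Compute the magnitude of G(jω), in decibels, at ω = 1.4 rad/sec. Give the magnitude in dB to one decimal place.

43.6 dB

|j1.4| = 1.4
|j1.4 + 1.34| = √(1.4² + 1.34²) = 1.938
|G(j1.4)| = 210 × 1.4 / 1.938 = 151.71
20 log₁₀(151.71) = 43.62 dB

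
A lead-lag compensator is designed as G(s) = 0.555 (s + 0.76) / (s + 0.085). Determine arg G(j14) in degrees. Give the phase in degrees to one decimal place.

∠(j14 + 0.76) = arctan(14/0.76) = 86.89°
∠(j14 + 0.085) = arctan(14/0.085) = 89.65°
∠G(j14) = 86.89° − 89.65° = -2.76°

-2.8 deg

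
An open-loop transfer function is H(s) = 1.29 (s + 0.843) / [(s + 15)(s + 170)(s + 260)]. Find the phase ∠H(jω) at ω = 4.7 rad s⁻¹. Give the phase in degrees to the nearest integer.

60°

∠(j4.7 + 0.843) = arctan(4.7/0.843) = 79.83°
∠(j4.7 + 15) = arctan(4.7/15) = 17.40°
∠(j4.7 + 170) = arctan(4.7/170) = 1.58°
∠(j4.7 + 260) = arctan(4.7/260) = 1.04°
∠H(j4.7) = 79.83° − (17.40° + 1.58° + 1.04°) = 59.81°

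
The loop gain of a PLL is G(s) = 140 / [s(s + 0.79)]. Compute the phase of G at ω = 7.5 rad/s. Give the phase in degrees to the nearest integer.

∠(j7.5 + 0.79) = arctan(7.5/0.79) = 83.99°
∠(j7.5) = 90.00°
∠G(j7.5) = − (83.99° + 90.00°) = -173.99°

-174°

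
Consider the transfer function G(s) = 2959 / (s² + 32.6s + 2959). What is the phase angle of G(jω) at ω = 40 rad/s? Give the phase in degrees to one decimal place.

-43.8°

∠[(j40)² + 32.6(j40) + 2959] = ∠[1359 + j1304] = 43.82°
∠G(j40) = −43.82° = -43.82°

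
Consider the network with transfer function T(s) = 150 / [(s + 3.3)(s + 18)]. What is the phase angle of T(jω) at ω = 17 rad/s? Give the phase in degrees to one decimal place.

∠(j17 + 3.3) = arctan(17/3.3) = 79.01°
∠(j17 + 18) = arctan(17/18) = 43.36°
∠T(j17) = − (79.01° + 43.36°) = -122.38°

-122.4°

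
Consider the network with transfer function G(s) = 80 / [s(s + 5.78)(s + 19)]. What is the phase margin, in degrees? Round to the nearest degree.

Gain crossover: |G(jω)| = 1 at ω ≈ 0.722 rad s⁻¹.
∠G(j0.722) = −90° − arctan(0.722/5.78) − arctan(0.722/19) ≈ -99.30°
PM = 180° + (-99.30°) = 80.70°

81°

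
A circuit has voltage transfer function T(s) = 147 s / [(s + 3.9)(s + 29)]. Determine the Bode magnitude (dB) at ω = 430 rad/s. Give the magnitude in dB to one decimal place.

-9.3 dB

|j430| = 430
|j430 + 3.9| = √(430² + 3.9²) = 430
|j430 + 29| = √(430² + 29²) = 431
|T(j430)| = 147 × 430 / (430 × 431) = 0.34107
20 log₁₀(0.34107) = -9.34 dB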